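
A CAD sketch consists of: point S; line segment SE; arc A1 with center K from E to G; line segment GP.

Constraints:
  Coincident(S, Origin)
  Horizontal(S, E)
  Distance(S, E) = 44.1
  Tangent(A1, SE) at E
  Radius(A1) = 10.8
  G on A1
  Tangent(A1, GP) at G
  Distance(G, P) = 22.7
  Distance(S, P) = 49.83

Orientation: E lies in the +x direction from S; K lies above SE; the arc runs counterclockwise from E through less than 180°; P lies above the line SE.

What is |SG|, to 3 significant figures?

55.0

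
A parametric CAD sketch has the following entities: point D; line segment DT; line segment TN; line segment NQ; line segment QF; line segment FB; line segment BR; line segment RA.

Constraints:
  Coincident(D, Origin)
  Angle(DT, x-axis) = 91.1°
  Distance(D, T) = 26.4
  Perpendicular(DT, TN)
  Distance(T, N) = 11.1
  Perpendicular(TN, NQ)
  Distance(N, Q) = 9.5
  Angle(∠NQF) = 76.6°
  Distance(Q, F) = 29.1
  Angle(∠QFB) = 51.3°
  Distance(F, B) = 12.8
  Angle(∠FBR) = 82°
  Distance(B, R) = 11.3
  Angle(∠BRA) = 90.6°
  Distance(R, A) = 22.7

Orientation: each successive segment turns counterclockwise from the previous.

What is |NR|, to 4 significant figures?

13.42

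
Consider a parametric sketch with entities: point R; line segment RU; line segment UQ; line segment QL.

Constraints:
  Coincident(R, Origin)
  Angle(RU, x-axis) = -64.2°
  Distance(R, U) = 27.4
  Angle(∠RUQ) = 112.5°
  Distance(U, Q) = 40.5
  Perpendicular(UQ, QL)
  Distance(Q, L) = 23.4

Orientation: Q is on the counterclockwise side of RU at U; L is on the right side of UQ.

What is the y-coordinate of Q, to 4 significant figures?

-22.34

R is at the origin; RU runs at -64.2° with length 27.4, so U = 27.4·(cos -64.2°, sin -64.2°) = (11.93, -24.67). ∠RUQ = 112.5°, so UQ runs at -64.2° + (180° − 112.5°) = 3.300° from the x-axis; with |UQ| = 40.5, Q = U + 40.5·(cos 3.300°, sin 3.300°) = (52.36, -22.34). So Q.y = -22.34.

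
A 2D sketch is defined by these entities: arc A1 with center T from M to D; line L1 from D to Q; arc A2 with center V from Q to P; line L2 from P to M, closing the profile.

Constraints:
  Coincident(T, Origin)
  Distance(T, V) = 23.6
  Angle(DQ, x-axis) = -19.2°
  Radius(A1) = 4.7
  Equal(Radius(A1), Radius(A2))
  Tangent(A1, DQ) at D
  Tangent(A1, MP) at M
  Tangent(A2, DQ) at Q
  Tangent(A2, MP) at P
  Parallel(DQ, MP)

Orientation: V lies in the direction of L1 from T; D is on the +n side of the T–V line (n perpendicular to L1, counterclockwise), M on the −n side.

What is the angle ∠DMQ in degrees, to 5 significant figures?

68.282°

The slot axis is L1's direction at -19.2°, so u = (cos -19.2°, sin -19.2°) = (0.94438, -0.32887) and n = (−sin -19.2°, cos -19.2°) = (0.32887, 0.94438). T is at the origin and V lies 23.6 along u from T, so V = 23.6·u = (22.287, -7.7613). Tangency of A1 to both parallel lines with radius 4.7 puts D and M at T ± 4.7·n: D = (1.5457, 4.4386), M = (-1.5457, -4.4386). Equal radii place Q and P the same way about V: Q = V + 4.7·n = (23.833, -3.3227), P = V − 4.7·n = (20.742, -12.200). Then cos ∠DMQ = MD·MQ / (|MD||MQ|), giving 68.282°.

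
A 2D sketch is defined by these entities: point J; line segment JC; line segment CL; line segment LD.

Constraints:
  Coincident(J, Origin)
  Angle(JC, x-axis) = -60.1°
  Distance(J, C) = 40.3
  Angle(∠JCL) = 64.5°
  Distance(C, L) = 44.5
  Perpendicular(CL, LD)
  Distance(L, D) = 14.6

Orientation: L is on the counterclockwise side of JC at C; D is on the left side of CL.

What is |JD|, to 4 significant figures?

34.80

J is at the origin; JC runs at -60.1° with length 40.3, so C = 40.3·(cos -60.1°, sin -60.1°) = (20.09, -34.94). ∠JCL = 64.5°, so CL runs at -60.1° + (180° − 64.5°) = 55.40° from the x-axis; with |CL| = 44.5, L = C + 44.5·(cos 55.40°, sin 55.40°) = (45.36, 1.694). CL ⟂ LD; with |LD| = 14.6 on the left of CL, D = L + 14.6·(-0.8231, 0.5678) = (33.34, 9.984). Then |JD| = |D − J| = 34.80.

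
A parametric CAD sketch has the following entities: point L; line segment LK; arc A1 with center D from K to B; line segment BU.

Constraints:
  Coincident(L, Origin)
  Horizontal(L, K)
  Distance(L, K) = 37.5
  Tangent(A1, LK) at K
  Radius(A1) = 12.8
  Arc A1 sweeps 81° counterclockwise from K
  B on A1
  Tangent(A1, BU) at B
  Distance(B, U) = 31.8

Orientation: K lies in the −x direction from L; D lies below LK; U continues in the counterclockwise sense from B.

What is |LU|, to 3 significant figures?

69.4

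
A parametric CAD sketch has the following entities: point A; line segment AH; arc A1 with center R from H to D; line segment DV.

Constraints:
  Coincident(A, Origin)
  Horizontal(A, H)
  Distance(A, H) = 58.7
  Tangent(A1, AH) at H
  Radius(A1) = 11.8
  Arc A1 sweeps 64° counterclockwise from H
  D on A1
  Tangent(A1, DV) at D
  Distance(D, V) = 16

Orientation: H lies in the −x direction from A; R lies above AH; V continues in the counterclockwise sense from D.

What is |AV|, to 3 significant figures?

46.1

On A1, H sits at bearing -90° from R; a 64° counterclockwise sweep puts D at bearing -26°, so D = R + 11.8·(cos -26°, sin -26°) = (-48.1, 6.63). A1 meets DV tangentially, so RD is at right angles to DV, so DV runs along (−sin -26°, cos -26°); with |DV| = 16.0, V = (-41.1, 21.0). Then |AV| = |V − A| = 46.1.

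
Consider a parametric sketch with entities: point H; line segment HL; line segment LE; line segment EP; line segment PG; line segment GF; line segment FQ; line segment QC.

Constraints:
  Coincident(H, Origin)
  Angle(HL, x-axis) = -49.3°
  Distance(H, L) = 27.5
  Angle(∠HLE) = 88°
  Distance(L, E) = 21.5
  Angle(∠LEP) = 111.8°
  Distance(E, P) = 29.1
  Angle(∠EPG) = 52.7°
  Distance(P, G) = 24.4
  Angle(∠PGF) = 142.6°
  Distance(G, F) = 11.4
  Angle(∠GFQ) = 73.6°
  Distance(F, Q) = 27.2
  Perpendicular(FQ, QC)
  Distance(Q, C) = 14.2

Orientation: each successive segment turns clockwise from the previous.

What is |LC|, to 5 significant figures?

35.718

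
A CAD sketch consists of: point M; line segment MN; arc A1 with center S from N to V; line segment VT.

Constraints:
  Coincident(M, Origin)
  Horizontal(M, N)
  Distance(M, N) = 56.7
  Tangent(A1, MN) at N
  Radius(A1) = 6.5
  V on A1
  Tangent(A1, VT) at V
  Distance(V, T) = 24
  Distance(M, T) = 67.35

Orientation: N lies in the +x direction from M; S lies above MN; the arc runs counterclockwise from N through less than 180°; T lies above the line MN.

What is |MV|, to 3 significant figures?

63.6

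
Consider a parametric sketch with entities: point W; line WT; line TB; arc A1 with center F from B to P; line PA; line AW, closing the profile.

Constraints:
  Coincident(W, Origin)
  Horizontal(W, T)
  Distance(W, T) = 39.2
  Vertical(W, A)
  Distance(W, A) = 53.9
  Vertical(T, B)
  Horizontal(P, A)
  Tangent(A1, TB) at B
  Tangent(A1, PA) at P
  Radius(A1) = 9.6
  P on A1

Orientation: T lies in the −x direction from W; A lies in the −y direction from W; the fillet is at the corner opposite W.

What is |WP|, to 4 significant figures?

61.49

The virtual corner opposite W is at (-39.20, -53.90). The tangent condition forces FB to be normal to TB and since A1 is tangent to PA there, FP ⟂ PA, with radius 9.6, so the center F sits 9.6 in from both sides at F = (-29.60, -44.30). That places the tangent points at B = (-39.20, -44.30) on TB and P = (-29.60, -53.90) on PA. Then |WP| = |P − W| = 61.49.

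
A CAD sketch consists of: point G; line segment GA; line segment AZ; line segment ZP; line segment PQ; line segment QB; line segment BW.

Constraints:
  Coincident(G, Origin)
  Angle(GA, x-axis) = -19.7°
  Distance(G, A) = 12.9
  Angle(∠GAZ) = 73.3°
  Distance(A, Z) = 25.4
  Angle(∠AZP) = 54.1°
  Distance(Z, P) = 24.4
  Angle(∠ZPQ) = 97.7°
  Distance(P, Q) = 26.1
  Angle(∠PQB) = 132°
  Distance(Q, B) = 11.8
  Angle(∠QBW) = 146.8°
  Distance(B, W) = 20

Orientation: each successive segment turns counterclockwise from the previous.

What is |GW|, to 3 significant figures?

37.2

G is at the origin; GA runs at -19.7° with length 12.9, so A = (12.1, -4.35). ∠GAZ = 73.3° gives AZ at 87.0° from the x-axis; with |AZ| = 25.4, Z = (13.5, 21.0). ∠AZP = 54.1° gives ZP at -147° from the x-axis; with |ZP| = 24.4, P = (-7.01, 7.76). ∠ZPQ = 97.7° gives PQ at -64.8° from the x-axis; with |PQ| = 26.1, Q = (4.10, -15.9). ∠PQB = 132.0° gives QB at -16.8° from the x-axis; with |QB| = 11.8, B = (15.4, -19.3). ∠QBW = 146.8° gives BW at 16.4° from the x-axis; with |BW| = 20.0, W = (34.6, -13.6). Then |GW| = |W − G| = 37.2.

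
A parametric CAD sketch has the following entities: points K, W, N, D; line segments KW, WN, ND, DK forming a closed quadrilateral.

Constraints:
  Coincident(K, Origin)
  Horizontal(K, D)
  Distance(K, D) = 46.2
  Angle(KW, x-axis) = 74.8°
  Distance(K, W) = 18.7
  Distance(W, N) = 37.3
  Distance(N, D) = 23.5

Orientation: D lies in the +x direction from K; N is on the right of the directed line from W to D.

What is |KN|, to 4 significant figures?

29.12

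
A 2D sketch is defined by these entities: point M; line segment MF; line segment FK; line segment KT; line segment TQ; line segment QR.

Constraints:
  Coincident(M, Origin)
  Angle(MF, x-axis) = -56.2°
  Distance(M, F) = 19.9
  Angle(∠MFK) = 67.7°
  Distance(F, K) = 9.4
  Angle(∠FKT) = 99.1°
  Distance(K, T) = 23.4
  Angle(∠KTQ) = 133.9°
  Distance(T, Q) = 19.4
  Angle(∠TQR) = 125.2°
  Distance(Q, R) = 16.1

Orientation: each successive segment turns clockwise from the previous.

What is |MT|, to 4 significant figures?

7.269

M is at the origin; MF runs at -56.2° with length 19.9, so F = (11.07, -16.54). ∠MFK = 67.7° gives FK at -168.5° from the x-axis; with |FK| = 9.4, K = (1.859, -18.41). ∠FKT = 99.1° gives KT at 110.6° from the x-axis; with |KT| = 23.4, T = (-6.374, 3.493). Then |MT| = |T − M| = 7.269.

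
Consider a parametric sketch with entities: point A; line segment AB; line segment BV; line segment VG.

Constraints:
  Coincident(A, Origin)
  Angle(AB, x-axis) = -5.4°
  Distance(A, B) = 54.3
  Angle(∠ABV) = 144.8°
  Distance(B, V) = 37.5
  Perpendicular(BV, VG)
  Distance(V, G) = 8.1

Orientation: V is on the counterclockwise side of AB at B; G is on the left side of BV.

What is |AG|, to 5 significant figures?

85.095

∠ABV = 144.8°, so BV runs at -5.4° + (180° − 144.8°) = 29.800° from the x-axis; with |BV| = 37.5, V = B + 37.5·(cos 29.800°, sin 29.800°) = (86.600, 13.526). BV is perpendicular to VG; with |VG| = 8.1 on the left of BV, G = V + 8.1·(-0.49697, 0.86777) = (82.575, 20.555). Then |AG| = |G − A| = 85.095.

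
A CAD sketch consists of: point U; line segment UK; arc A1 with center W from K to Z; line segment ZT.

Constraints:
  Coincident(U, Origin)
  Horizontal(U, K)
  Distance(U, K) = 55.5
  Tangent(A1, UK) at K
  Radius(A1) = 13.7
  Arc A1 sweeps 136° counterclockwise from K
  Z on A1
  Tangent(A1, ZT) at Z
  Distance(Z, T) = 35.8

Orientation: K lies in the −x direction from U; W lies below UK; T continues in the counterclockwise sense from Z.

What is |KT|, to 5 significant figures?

51.073

U is at the origin; UK is horizontal with |UK| = 55.5 and K on the −x side, so K = (-55.500, 0.0000). Tangency of A1 to UK means the radius WK is perpendicular to UK, so W = K + (0, -13.7) = (-55.500, -13.700). On A1, K sits at bearing 90° from W; a 136° counterclockwise sweep puts Z at bearing 226°, so Z = W + 13.7·(cos 226°, sin 226°) = (-65.017, -23.555). Tangency of A1 to ZT means the radius WZ is perpendicular to ZT, so ZT runs along (−sin 226°, cos 226°); with |ZT| = 35.8, T = (-39.264, -48.424). Then |KT| = |T − K| = 51.073.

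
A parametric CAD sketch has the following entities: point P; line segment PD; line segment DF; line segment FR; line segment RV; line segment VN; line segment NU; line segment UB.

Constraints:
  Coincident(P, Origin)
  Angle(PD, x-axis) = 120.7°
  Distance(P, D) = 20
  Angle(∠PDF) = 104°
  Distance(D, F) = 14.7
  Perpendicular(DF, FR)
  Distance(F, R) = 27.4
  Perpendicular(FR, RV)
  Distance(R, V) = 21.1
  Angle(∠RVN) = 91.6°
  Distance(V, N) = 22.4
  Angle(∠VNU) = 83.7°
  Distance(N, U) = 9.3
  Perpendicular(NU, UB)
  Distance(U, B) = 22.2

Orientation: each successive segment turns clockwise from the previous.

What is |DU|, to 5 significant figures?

6.1914

∠RVN = 91.6° gives VN at 136.30° from the x-axis; with |VN| = 22.4, N = (-11.681, 8.6952). ∠VNU = 83.7° gives NU at 40.000° from the x-axis; with |NU| = 9.3, U = (-4.5572, 14.673). Then |DU| = |U − D| = 6.1914.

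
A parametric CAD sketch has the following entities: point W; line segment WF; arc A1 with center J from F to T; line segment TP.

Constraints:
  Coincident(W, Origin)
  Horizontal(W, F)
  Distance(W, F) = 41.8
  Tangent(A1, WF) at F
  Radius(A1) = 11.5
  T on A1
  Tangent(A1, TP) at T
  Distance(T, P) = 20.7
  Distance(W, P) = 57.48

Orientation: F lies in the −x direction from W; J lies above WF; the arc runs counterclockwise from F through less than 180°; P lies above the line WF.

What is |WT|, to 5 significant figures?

37.745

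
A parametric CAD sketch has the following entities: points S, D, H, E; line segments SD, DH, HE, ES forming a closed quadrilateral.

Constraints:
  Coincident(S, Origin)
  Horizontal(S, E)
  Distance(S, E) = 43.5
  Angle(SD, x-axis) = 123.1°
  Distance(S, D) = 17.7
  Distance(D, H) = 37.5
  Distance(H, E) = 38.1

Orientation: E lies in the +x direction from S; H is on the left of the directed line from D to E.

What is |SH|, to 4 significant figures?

40.00

S is at the origin; SE is horizontal with |SE| = 43.5 and E in +x, so E = (43.5, 0). SD runs at 123.1° with |SD| = 17.7, so D = (-9.666, 14.83). H is determined by |DH| = 37.5 and |HE| = 38.1 together: it lies at the intersection of circle(D, 37.5) and circle(E, 38.1). With |DE| = 55.19, the foot of the radical line on DE is 27.19 from D and the perpendicular offset is √(37.5² − 27.19²) = 25.83. Taking the left-of-DE solution: H = (23.46, 32.40).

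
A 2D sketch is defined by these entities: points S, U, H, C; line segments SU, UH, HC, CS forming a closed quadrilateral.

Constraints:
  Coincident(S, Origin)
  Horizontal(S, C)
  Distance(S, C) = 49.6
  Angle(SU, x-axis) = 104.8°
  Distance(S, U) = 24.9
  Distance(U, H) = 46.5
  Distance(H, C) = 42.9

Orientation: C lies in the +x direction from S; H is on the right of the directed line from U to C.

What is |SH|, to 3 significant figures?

22.0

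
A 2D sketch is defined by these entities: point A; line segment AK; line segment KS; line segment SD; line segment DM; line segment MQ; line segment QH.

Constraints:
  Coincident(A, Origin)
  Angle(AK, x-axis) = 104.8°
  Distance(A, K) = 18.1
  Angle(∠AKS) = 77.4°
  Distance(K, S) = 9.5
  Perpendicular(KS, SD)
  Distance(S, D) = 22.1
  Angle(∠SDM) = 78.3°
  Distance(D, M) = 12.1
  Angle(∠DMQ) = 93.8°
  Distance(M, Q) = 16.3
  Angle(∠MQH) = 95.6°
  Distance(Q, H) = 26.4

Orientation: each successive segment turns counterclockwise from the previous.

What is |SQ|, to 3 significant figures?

10.2

∠SDM = 78.3° gives DM at 39.1° from the x-axis; with |DM| = 12.1, M = (6.50, 1.14). ∠DMQ = 93.8° gives MQ at 125° from the x-axis; with |MQ| = 16.3, Q = (-2.92, 14.4). Then |SQ| = |Q − S| = 10.2.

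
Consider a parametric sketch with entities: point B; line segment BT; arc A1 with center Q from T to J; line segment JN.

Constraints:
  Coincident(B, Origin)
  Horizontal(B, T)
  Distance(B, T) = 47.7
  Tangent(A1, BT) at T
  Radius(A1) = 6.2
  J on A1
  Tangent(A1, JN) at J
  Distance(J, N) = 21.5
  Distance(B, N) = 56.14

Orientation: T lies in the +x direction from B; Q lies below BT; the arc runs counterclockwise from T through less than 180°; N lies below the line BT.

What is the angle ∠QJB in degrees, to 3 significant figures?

151°

B is at the origin; BT is horizontal with |BT| = 47.7 and T on the +x side, so T = (47.7, 0.00). Since A1 is tangent to BT there, QT ⟂ BT, so Q = T + (0, -6.2) = (47.7, -6.20). Since QJ ⟂ JN (tangency), |QN| = √(6.2² + 21.5²) = 22.4 regardless of where J sits on A1. So N lies on both circle(B, 56.14) and circle(Q, 22.4); the below-BT intersection is N = (48.3, -28.6). J is the foot of the tangent from N: J = (41.8, -8.08).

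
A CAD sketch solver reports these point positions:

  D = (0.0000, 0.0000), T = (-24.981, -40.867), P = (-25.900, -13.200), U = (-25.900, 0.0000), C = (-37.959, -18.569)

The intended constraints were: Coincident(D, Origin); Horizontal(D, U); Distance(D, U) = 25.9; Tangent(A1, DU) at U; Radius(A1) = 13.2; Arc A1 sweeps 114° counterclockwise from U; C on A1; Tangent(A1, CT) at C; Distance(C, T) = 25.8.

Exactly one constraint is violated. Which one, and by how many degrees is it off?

Tangent(A1, CT) at C — off by 6.20°.

D = (0.00, 0.00) ✓; D.y = 0.00, U.y = 0.00 ✓; |DU| = 25.90 ✓; ∠(PU, UD) = 90.00° ✓; |PU| = 13.20 ✓; bearing(P→C) − bearing(P→U) = 114.0° ✓; |PC| = 13.20 ✓; ∠(PC, CT) = 83.80° ✗; |CT| = 25.80 ✓.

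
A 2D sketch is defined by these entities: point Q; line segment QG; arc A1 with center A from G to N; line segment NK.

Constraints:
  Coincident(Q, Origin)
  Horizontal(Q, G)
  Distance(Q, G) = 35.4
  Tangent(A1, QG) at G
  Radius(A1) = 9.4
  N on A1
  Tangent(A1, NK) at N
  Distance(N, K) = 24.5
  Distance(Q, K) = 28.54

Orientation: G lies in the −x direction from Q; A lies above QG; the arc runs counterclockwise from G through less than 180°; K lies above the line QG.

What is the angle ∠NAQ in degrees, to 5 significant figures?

18.235°

Checks: |AN| = 9.400 ✓; ∠(AN, NK) = 90.00° ✓; |NK| = 24.50 ✓; |QK| = 28.54 ✓.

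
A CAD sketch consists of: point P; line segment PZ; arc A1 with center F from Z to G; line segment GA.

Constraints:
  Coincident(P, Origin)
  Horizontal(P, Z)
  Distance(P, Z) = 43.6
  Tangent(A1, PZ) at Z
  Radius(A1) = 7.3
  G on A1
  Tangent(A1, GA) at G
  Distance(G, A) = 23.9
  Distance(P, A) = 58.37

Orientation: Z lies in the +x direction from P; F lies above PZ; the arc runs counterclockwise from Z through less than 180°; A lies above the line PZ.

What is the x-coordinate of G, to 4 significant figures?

50.88

Checks: ∠(FZ, ZP) = 90.00° ✓; |FZ| = 7.300 ✓; |FG| = 7.300 ✓; ∠(FG, GA) = 90.00° ✓; |GA| = 23.90 ✓; |PA| = 58.37 ✓.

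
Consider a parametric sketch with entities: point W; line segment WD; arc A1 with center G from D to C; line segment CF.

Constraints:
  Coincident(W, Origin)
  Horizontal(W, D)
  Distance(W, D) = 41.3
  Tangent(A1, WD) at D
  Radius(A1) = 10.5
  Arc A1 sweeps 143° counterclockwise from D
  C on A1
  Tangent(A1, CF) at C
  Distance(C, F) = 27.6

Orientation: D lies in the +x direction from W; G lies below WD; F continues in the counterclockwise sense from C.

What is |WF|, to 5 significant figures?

67.168

W is at the origin; W and D share the same y with |WD| = 41.3 and D on the +x side, so D = (41.300, 0.0000). The tangent condition forces GD to be normal to WD, so G = D + (0, -10.5) = (41.300, -10.500). On A1, D sits at bearing 90° from G; a 143° counterclockwise sweep puts C at bearing 233°, so C = G + 10.5·(cos 233°, sin 233°) = (34.981, -18.886). The tangent condition forces GC to be normal to CF, so CF runs along (−sin 233°, cos 233°); with |CF| = 27.6, F = (57.023, -35.496). Then |WF| = |F − W| = 67.168.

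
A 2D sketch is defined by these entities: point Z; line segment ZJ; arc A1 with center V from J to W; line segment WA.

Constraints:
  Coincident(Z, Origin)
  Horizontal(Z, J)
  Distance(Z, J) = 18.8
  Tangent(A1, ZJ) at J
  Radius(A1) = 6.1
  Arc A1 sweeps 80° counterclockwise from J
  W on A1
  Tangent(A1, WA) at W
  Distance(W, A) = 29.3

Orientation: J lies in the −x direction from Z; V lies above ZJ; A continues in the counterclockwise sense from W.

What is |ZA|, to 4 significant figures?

34.76

On A1, J sits at bearing -90° from V; an 80° counterclockwise sweep puts W at bearing -10°, so W = V + 6.1·(cos -10°, sin -10°) = (-12.79, 5.041). A1 meets WA tangentially, so VW is at right angles to WA, so WA runs along (−sin -10°, cos -10°); with |WA| = 29.3, A = (-7.705, 33.90). Then |ZA| = |A − Z| = 34.76.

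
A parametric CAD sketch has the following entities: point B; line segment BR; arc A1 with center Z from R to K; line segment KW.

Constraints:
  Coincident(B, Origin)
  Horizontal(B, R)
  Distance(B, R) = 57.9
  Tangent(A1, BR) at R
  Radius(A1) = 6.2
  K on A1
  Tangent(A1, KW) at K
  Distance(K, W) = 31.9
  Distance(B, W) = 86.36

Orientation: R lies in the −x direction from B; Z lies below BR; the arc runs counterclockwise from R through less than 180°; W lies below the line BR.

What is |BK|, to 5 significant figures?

62.994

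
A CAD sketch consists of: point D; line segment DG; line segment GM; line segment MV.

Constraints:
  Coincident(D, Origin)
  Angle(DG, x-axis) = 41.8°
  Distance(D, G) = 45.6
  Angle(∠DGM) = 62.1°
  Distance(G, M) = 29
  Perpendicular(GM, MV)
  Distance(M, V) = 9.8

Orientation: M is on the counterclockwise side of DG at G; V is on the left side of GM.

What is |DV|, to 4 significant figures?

31.45

D is at the origin; DG runs at 41.8° with length 45.6, so G = 45.6·(cos 41.8°, sin 41.8°) = (33.99, 30.39). ∠DGM = 62.1°, so GM runs at 41.8° + (180° − 62.1°) = 159.7° from the x-axis; with |GM| = 29.0, M = G + 29.0·(cos 159.7°, sin 159.7°) = (6.795, 40.46). The perpendicularity gives MV at right angles to GM; with |MV| = 9.8 on the left of GM, V = M + 9.8·(-0.3469, -0.9379) = (3.395, 31.26). Then |DV| = |V − D| = 31.45.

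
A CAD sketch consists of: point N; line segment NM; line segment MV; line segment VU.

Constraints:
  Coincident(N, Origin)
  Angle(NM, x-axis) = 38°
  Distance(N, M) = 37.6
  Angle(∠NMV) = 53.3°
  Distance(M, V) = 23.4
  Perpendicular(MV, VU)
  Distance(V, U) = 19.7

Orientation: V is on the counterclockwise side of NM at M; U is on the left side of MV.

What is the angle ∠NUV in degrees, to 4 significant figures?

174.9°

N is at the origin; NM runs at 38.0° with length 37.6, so M = 37.6·(cos 38.0°, sin 38.0°) = (29.63, 23.15). ∠NMV = 53.3°, so MV runs at 38.0° + (180° − 53.3°) = 164.7° from the x-axis; with |MV| = 23.4, V = M + 23.4·(cos 164.7°, sin 164.7°) = (7.059, 29.32). MV ⟂ VU; with |VU| = 19.7 on the left of MV, U = V + 19.7·(-0.2639, -0.9646) = (1.860, 10.32). Then cos ∠NUV = UN·UV / (|UN||UV|), giving 174.9°.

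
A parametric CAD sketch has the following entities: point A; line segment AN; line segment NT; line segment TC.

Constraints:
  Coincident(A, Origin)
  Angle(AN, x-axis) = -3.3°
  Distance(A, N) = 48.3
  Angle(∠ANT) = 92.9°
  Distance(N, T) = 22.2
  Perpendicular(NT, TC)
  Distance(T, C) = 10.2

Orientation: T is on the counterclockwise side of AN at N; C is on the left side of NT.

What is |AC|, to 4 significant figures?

45.32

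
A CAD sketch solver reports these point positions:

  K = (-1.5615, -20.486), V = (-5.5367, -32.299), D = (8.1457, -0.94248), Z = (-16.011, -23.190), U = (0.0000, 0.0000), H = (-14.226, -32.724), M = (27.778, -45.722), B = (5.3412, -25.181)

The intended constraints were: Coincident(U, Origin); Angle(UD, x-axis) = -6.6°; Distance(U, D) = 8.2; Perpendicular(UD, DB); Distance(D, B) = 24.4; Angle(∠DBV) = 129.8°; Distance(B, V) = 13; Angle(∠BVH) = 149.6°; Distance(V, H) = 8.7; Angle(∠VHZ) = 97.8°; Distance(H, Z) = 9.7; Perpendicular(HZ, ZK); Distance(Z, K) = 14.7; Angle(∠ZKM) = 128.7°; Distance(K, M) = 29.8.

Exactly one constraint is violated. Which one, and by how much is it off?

Distance(K, M) = 29.8 — off by 8.90.

U = (0.00, 0.00) ✓; UD at -6.600° ✓; |UD| = 8.200 ✓; ∠(UD, DB) = 90.00° ✓; |DB| = 24.40 ✓; ∠DBV = 129.8° ✓; |BV| = 13.00 ✓; ∠BVH = 149.6° ✓; |VH| = 8.700 ✓; ∠VHZ = 97.80° ✓; |HZ| = 9.700 ✓; ∠(HZ, ZK) = 90.00° ✓; |ZK| = 14.70 ✓; ∠ZKM = 128.7° ✓; |KM| = 38.70 ✗.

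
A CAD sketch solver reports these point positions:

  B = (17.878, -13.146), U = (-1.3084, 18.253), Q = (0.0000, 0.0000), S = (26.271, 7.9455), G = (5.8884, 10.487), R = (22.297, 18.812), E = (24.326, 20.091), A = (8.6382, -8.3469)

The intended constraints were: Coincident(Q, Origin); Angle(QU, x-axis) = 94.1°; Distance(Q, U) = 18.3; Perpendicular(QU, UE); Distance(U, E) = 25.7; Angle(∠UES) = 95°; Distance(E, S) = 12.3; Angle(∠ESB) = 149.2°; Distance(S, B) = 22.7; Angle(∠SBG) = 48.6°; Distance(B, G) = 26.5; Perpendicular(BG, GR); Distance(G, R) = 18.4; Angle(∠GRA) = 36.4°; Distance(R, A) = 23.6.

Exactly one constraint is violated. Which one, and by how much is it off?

Distance(R, A) = 23.6 — off by 6.80.

Q = (0.00, 0.00) ✓; QU at 94.10° ✓; |QU| = 18.30 ✓; ∠(QU, UE) = 90.00° ✓; |UE| = 25.70 ✓; ∠UES = 95.00° ✓; |ES| = 12.30 ✓; ∠ESB = 149.2° ✓; |SB| = 22.70 ✓; ∠SBG = 48.60° ✓; |BG| = 26.50 ✓; ∠(BG, GR) = 90.00° ✓; |GR| = 18.40 ✓; ∠GRA = 36.40° ✓; |RA| = 30.40 ✗.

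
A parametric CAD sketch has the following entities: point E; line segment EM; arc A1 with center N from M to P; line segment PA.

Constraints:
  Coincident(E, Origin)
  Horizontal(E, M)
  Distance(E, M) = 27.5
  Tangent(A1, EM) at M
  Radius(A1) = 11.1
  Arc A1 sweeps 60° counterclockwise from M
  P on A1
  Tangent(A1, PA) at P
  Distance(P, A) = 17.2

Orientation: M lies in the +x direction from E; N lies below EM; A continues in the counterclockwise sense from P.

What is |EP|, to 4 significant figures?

18.73

A1 meets EM tangentially, so NM is at right angles to EM, so N = M + (0, -11.1) = (27.50, -11.10). On A1, M sits at bearing 90° from N; a 60° counterclockwise sweep puts P at bearing 150°, so P = N + 11.1·(cos 150°, sin 150°) = (17.89, -5.550). Then |EP| = |P − E| = 18.73.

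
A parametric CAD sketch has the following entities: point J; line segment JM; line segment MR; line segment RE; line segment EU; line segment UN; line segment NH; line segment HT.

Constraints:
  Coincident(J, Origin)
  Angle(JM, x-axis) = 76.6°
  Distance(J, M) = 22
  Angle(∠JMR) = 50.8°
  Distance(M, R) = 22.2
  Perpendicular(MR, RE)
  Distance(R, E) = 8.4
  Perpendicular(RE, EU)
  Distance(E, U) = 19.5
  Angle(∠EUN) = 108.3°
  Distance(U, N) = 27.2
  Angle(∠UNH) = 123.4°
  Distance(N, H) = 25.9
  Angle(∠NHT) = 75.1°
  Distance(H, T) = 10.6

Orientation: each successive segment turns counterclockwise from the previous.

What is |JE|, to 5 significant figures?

11.984

J is at the origin; JM runs at 76.6° with length 22.0, so M = (5.0985, 21.401). ∠JMR = 50.8° gives MR at -154.20° from the x-axis; with |MR| = 22.2, R = (-14.889, 11.739). The perpendicularity gives RE at right angles to MR, so RE runs at -64.200°; with |RE| = 8.4, E = (-11.233, 4.1763). Then |JE| = |E − J| = 11.984.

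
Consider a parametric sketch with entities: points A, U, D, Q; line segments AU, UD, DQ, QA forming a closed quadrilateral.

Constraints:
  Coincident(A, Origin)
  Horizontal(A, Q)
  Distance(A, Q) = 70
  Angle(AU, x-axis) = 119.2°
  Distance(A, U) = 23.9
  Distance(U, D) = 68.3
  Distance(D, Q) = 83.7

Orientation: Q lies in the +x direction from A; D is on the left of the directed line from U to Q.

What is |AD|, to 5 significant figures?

80.379

Checks: |AQ| = 70.00 ✓; |AU| = 23.90 ✓; |UD| = 68.30 ✓; |DQ| = 83.70 ✓.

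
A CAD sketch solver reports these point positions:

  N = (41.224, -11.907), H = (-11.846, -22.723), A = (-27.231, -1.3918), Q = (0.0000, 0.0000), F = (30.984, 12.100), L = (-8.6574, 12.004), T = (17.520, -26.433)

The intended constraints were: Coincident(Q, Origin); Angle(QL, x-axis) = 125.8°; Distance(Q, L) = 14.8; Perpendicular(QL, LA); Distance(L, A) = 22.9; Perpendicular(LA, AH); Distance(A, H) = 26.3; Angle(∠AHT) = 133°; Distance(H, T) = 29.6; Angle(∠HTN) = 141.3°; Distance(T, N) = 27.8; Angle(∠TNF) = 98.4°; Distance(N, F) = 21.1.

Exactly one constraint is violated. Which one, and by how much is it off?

Distance(N, F) = 21.1 — off by 5.00.

Q = (0.00, 0.00) ✓; QL at 125.8° ✓; |QL| = 14.80 ✓; ∠(QL, LA) = 90.00° ✓; |LA| = 22.90 ✓; ∠(LA, AH) = 90.00° ✓; |AH| = 26.30 ✓; ∠AHT = 133.0° ✓; |HT| = 29.60 ✓; ∠HTN = 141.3° ✓; |TN| = 27.80 ✓; ∠TNF = 98.40° ✓; |NF| = 26.10 ✗.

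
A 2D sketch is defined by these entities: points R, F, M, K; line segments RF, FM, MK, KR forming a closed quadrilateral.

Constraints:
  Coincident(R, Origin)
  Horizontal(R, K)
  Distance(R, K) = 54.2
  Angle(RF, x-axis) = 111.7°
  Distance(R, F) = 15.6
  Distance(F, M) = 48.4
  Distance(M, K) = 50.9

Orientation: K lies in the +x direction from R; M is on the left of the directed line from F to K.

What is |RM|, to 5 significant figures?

55.283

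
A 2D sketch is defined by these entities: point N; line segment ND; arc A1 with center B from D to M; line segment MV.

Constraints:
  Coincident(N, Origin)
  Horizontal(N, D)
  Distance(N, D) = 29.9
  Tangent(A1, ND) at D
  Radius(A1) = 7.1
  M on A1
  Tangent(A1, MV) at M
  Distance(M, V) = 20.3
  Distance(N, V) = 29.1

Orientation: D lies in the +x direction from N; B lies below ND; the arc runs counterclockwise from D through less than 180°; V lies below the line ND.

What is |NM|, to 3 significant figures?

23.7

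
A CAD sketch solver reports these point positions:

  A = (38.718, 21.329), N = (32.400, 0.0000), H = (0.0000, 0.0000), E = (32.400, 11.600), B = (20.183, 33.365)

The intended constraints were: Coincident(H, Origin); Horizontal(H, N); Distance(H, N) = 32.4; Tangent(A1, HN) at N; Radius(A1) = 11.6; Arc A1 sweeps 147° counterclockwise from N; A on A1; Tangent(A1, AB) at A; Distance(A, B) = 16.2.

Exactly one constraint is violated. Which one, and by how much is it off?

Distance(A, B) = 16.2 — off by 5.90.

H = (0.00, 0.00) ✓; H.y = 0.00, N.y = 0.00 ✓; |HN| = 32.40 ✓; ∠(EN, NH) = 90.00° ✓; |EN| = 11.60 ✓; bearing(E→A) − bearing(E→N) = 147.0° ✓; |EA| = 11.60 ✓; ∠(EA, AB) = 90.00° ✓; |AB| = 22.10 ✗.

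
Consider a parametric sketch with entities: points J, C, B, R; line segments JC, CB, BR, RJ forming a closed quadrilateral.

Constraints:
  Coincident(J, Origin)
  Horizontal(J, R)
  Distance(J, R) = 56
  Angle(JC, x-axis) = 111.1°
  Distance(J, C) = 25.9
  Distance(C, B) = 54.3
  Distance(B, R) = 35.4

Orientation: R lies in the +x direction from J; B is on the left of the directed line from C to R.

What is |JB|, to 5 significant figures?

55.375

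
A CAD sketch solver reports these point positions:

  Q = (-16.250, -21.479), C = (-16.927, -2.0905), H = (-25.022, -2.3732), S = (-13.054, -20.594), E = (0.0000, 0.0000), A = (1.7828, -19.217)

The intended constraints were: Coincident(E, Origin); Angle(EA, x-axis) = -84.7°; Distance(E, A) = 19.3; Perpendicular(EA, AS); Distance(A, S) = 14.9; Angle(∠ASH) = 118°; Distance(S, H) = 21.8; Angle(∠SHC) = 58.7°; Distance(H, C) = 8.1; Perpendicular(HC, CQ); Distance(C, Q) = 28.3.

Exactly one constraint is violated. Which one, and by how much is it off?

Distance(C, Q) = 28.3 — off by 8.90.

E = (0.00, 0.00) ✓; EA at -84.70° ✓; |EA| = 19.30 ✓; ∠(EA, AS) = 90.00° ✓; |AS| = 14.90 ✓; ∠ASH = 118.0° ✓; |SH| = 21.80 ✓; ∠SHC = 58.70° ✓; |HC| = 8.100 ✓; ∠(HC, CQ) = 90.00° ✓; |CQ| = 19.40 ✗.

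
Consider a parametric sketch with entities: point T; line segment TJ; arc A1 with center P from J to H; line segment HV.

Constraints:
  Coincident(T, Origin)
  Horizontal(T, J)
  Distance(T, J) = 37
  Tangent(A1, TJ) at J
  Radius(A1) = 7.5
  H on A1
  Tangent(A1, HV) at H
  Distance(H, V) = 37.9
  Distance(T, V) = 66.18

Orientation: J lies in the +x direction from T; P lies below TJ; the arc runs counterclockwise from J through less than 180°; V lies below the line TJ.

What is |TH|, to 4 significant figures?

32.49

Checks: T.y = 0.00, J.y = 0.00 ✓; |PH| = 7.500 ✓; ∠(PH, HV) = 90.00° ✓; |HV| = 37.90 ✓; |TV| = 66.18 ✓.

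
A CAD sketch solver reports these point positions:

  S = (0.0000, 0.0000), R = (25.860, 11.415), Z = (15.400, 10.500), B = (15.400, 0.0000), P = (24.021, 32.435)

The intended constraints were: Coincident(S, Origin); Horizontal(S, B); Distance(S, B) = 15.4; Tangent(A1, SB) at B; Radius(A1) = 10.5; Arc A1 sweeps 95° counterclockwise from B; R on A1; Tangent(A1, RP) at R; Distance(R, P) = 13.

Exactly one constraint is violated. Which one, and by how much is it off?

Distance(R, P) = 13 — off by 8.10.

S = (0.00, 0.00) ✓; S.y = 0.00, B.y = 0.00 ✓; |SB| = 15.40 ✓; ∠(ZB, BS) = 90.00° ✓; |ZB| = 10.50 ✓; bearing(Z→R) − bearing(Z→B) = 95.00° ✓; |ZR| = 10.50 ✓; ∠(ZR, RP) = 90.00° ✓; |RP| = 21.10 ✗.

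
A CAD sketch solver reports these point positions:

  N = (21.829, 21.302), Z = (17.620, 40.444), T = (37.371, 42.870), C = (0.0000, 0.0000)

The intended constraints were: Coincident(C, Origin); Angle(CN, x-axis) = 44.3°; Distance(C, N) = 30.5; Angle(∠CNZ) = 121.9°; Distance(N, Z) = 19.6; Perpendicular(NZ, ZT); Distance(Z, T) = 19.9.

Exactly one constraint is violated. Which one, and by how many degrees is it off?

Perpendicular(NZ, ZT) — off by 5.40°.

C = (0.00, 0.00) ✓; CN at 44.30° ✓; |CN| = 30.50 ✓; ∠CNZ = 121.9° ✓; |NZ| = 19.60 ✓; ∠(NZ, ZT) = 95.40° ✗; |ZT| = 19.90 ✓.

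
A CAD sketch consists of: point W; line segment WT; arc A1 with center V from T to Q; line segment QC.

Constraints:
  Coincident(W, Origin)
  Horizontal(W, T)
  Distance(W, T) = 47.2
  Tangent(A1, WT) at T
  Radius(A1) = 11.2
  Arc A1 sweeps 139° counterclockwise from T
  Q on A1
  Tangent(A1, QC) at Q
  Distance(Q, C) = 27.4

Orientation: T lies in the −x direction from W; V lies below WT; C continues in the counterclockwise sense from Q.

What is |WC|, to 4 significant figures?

50.63

W is at the origin; W and T share the same y with |WT| = 47.2 and T on the −x side, so T = (-47.20, 0.000). The tangent condition forces VT to be normal to WT, so V = T + (0, -11.2) = (-47.20, -11.20). On A1, T sits at bearing 90° from V; a 139° counterclockwise sweep puts Q at bearing 229°, so Q = V + 11.2·(cos 229°, sin 229°) = (-54.55, -19.65). Tangency of A1 to QC means the radius VQ is perpendicular to QC, so QC runs along (−sin 229°, cos 229°); with |QC| = 27.4, C = (-33.87, -37.63). Then |WC| = |C − W| = 50.63.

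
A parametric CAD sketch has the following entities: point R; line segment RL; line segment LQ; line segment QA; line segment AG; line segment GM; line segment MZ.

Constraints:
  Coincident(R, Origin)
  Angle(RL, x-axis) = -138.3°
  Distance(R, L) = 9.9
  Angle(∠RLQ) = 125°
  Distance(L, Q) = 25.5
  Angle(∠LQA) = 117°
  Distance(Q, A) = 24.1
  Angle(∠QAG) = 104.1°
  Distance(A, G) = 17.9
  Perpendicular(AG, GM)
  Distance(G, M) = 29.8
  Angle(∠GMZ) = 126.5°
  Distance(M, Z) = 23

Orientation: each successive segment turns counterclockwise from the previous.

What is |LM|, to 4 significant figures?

11.30

R is at the origin; RL runs at -138.3° with length 9.9, so L = (-7.392, -6.586). ∠RLQ = 125.0° gives LQ at -83.30° from the x-axis; with |LQ| = 25.5, Q = (-4.417, -31.91). ∠LQA = 117.0° gives QA at -20.30° from the x-axis; with |QA| = 24.1, A = (18.19, -40.27). ∠QAG = 104.1° gives AG at 55.60° from the x-axis; with |AG| = 17.9, G = (28.30, -25.50). AG is perpendicular to GM, so GM runs at 145.6°; with |GM| = 29.8, M = (3.711, -8.667). Then |LM| = |M − L| = 11.30.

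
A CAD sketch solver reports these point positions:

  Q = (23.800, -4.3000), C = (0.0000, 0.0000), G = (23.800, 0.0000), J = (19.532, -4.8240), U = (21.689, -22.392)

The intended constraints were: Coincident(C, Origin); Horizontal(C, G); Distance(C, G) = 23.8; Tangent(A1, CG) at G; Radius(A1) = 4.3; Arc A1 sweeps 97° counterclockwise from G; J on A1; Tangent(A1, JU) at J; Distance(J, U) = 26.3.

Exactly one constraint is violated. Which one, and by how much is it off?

Distance(J, U) = 26.3 — off by 8.60.

C = (0.00, 0.00) ✓; C.y = 0.00, G.y = 0.00 ✓; |CG| = 23.80 ✓; ∠(QG, GC) = 90.00° ✓; |QG| = 4.300 ✓; bearing(Q→J) − bearing(Q→G) = 97.00° ✓; |QJ| = 4.300 ✓; ∠(QJ, JU) = 90.00° ✓; |JU| = 17.70 ✗.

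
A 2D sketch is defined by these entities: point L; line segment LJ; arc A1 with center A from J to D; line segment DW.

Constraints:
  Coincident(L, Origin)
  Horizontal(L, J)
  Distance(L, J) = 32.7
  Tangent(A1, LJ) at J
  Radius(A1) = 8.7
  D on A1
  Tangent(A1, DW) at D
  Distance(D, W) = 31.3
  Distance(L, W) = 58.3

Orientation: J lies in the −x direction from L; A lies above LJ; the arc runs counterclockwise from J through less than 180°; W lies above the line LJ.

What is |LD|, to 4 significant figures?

28.83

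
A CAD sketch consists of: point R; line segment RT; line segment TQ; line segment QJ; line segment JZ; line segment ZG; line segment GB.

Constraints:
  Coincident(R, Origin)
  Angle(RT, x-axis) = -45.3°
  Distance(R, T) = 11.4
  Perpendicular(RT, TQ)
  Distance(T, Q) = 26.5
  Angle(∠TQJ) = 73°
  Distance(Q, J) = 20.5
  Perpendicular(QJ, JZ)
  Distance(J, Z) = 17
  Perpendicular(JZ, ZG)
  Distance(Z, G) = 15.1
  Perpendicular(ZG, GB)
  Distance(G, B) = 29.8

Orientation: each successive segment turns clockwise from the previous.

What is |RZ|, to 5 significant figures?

5.3398

∠TQJ = 73.0° gives QJ at 117.70° from the x-axis; with |QJ| = 20.5, J = (-20.347, -8.5925). The perpendicularity gives JZ at right angles to QJ, so JZ runs at 27.700°; with |JZ| = 17.0, Z = (-5.2951, -0.69019). Then |RZ| = |Z − R| = 5.3398.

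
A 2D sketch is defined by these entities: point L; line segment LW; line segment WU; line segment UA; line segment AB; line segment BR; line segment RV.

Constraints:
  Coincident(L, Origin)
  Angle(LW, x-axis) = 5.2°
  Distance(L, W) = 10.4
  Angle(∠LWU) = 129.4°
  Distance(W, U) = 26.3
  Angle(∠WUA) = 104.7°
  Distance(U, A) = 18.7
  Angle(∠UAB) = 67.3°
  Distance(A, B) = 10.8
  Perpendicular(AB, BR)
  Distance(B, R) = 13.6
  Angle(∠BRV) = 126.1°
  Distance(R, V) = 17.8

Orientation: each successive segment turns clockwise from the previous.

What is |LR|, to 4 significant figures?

29.26

L is at the origin; LW runs at 5.2° with length 10.4, so W = (10.36, 0.9426). ∠LWU = 129.4° gives WU at -45.40° from the x-axis; with |WU| = 26.3, U = (28.82, -17.78). ∠WUA = 104.7° gives UA at -120.7° from the x-axis; with |UA| = 18.7, A = (19.28, -33.86). ∠UAB = 67.3° gives AB at 126.6° from the x-axis; with |AB| = 10.8, B = (12.84, -25.19). The perpendicularity gives BR at right angles to AB, so BR runs at 36.60°; with |BR| = 13.6, R = (23.76, -17.08). Then |LR| = |R − L| = 29.26.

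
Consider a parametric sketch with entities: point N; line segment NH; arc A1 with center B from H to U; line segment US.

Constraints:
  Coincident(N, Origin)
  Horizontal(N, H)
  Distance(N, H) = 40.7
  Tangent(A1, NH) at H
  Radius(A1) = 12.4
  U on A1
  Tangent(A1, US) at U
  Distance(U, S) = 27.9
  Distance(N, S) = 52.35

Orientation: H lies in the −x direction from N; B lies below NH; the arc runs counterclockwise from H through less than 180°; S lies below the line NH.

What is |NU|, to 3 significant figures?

54.1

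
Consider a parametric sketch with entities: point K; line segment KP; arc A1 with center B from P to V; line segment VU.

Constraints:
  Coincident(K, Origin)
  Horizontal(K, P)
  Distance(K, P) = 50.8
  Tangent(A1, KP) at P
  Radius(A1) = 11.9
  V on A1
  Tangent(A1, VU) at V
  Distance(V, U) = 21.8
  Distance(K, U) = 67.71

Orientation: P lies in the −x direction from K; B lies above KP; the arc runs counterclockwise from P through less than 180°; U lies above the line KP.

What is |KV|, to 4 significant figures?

46.84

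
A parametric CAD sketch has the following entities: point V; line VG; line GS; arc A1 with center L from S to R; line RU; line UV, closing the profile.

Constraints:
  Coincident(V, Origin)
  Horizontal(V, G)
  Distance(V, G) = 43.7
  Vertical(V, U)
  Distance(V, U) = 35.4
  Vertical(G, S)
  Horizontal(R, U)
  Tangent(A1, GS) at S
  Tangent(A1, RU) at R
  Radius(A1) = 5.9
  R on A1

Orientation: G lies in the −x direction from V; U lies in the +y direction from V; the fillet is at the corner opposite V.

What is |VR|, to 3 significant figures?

51.8

The virtual corner opposite V is at (-43.7, 35.4). The tangent condition forces LS to be normal to GS and since A1 is tangent to RU there, LR ⟂ RU, with radius 5.9, so the center L sits 5.9 in from both sides at L = (-37.8, 29.5). That places the tangent points at S = (-43.7, 29.5) on GS and R = (-37.8, 35.4) on RU. Then |VR| = |R − V| = 51.8.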